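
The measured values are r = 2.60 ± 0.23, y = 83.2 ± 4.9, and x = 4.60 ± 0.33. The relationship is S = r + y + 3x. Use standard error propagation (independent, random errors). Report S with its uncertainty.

S is a linear combination, so absolute uncertainties add in quadrature:
  (δr)² = 0.0529;  (δy)² = 24.0;  (3·δx)² = 0.980
δS = √(25.0) = 5.00
S = 99.6.

99.6 ± 5.00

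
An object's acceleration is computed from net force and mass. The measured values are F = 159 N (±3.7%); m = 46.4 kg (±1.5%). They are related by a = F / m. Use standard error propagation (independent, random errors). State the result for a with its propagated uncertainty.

3.43 ± 0.137 m/s^2

Since a is a product/quotient, work with relative uncertainties:
  (1·δF/F)² = (1×0.0370)² = 0.00137;  (-1·δm/m)² = (-1×0.0150)² = 0.000225
δa/a = √(0.00159) = 0.0399
a = 3.43 m/s^2, so δa = 0.0399 × 3.43 = 0.137 m/s^2.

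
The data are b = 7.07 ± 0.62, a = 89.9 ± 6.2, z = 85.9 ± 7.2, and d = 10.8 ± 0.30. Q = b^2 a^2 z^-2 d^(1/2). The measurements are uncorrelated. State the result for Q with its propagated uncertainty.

Since Q is a product/quotient, work with relative uncertainties:
  (2·δb/b)² = (2×0.0877)² = 0.0308;  (2·δa/a)² = (2×0.0690)² = 0.0190;  (-2·δz/z)² = (-2×0.0838)² = 0.0281;  (½·δd/d)² = (0.5×0.0278)² = 0.000193
δQ/Q = √(0.0781) = 0.279
Q = 180, so δQ = 0.279 × 180 = 50.3.

180 ± 50.3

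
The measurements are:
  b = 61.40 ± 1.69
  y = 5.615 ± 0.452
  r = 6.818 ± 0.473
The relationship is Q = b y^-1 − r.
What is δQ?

1.04

Let p = b·y^-1 = 10.93. δp/p = √((1·δb/b)² + (-1·δy/y)²) = √(0.000758 + 0.00648) = 0.0851, so δp = 0.930.
Q = p − r: δQ = √(δp² + δr²) = √(0.865 + 0.224) = 1.04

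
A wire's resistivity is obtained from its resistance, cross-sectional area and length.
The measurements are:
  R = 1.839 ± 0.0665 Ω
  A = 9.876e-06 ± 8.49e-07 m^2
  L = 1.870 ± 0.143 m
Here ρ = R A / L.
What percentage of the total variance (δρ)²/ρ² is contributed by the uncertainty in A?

50.8%

(δρ/ρ)² = (1·δR/R)² + (1·δA/A)² + (-1·δL/L)²
  R term: (1×0.0362)² = 0.00131
  A term: (1×0.0860)² = 0.00739
  L term: (-1×0.0765)² = 0.00585
Total = 0.0145. Share from A = 0.00739/0.0145 = 0.508.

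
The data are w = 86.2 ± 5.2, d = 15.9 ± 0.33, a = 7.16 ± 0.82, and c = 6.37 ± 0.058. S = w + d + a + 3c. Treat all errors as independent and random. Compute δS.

5.28

Each term contributes (cᵢ δxᵢ)² to (δS)²:
  (δw)² = 27.0;  (δd)² = 0.109;  (δa)² = 0.672;  (3·δc)² = 0.0303
δS = √(27.9) = 5.28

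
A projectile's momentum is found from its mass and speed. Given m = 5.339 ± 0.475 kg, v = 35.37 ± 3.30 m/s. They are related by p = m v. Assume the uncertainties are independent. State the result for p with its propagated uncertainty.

188.8 ± 24.3 kg·m/s

p is a product of powers, so relative uncertainties combine in quadrature:
  (1·δm/m)² = (1×0.0890)² = 0.00792;  (1·δv/v)² = (1×0.0933)² = 0.00870
δp/p = √(0.0166) = 0.129
p = 188.8 kg·m/s, so δp = 0.129 × 188.8 = 24.3 kg·m/s.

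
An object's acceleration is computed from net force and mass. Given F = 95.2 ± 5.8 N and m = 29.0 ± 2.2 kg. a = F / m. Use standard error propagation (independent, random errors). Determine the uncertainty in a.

0.319 m/s^2

a is a product of powers, so relative uncertainties combine in quadrature:
  (1·δF/F)² = (1×0.0609)² = 0.00371;  (-1·δm/m)² = (-1×0.0759)² = 0.00576
δa/a = √(0.00947) = 0.0973
a = 3.28 m/s^2, so δa = 0.0973 × 3.28 = 0.319 m/s^2.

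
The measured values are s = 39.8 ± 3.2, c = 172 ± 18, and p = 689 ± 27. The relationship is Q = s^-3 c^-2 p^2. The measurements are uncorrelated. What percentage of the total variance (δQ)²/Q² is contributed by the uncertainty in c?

(δQ/Q)² = (-3·δs/s)² + (-2·δc/c)² + (2·δp/p)²
  s term: (-3×0.0804)² = 0.0582
  c term: (-2×0.105)² = 0.0438
  p term: (2×0.0392)² = 0.00614
Total = 0.108. Share from c = 0.0438/0.108 = 0.405.

40.5%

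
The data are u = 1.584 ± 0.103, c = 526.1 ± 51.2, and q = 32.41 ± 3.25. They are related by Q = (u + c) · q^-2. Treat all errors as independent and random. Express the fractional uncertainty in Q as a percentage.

Let w = u + c = 527.7. δw = √(δu² + δc²) = √(0.0106 + 2620) = 51.2, so δw/w = 0.0970.
Q is then a monomial in w, q:
δQ/Q = √((δw/w)² + (-2·δq/q)²) = √(0.00941 + 0.0402) = 0.223

22.3%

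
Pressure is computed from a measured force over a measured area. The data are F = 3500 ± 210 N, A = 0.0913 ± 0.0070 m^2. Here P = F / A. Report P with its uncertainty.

Products/powers → add relative errors in quadrature, weighted by exponent:
  (1·δF/F)² = (1×0.0600)² = 0.00360;  (-1·δA/A)² = (-1×0.0767)² = 0.00588
δP/P = √(0.00948) = 0.0974
P = 38300 Pa, so δP = 0.0974 × 38300 = 3730 Pa.

38300 ± 3730 Pa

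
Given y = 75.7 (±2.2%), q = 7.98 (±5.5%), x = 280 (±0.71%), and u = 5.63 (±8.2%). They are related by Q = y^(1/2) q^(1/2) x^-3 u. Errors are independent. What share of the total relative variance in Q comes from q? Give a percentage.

(δQ/Q)² = (½·δy/y)² + (½·δq/q)² + (-3·δx/x)² + (1·δu/u)²
  y term: (0.5×0.0220)² = 0.000121
  q term: (0.5×0.0550)² = 0.000756
  x term: (-3×0.00710)² = 0.000454
  u term: (1×0.0820)² = 0.00672
Total = 0.00805. Share from q = 0.000756/0.00805 = 0.0939.

9.39%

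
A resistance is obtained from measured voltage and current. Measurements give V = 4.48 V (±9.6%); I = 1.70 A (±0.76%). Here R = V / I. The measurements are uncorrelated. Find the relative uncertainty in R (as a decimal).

Relative error in a monomial: (δR/R)² = Σ (nᵢ · δxᵢ/xᵢ)².
  (1·δV/V)² = (1×0.0960)² = 0.00922;  (-1·δI/I)² = (-1×0.00760)² = 5.78e-05
δR/R = √(0.00927) = 0.0963

0.0963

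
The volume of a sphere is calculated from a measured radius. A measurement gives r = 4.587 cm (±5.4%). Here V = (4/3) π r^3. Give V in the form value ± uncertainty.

V is a product of powers, so relative uncertainties combine in quadrature:
  (3·δr/r)² = (3×0.0540)² = 0.0262
δV/V = √(0.0262) = 0.162
V = 404.3 cm^3, so δV = 0.162 × 404.3 = 65.5 cm^3.

404.3 ± 65.5 cm^3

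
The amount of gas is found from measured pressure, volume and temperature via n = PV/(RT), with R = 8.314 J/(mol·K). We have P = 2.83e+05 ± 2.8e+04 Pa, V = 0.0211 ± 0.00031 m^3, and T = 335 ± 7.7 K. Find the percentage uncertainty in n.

n is a product of powers, so relative uncertainties combine in quadrature:
  (1·δP/P)² = (1×0.0989)² = 0.00979;  (1·δV/V)² = (1×0.0147)² = 0.000216;  (-1·δT/T)² = (-1×0.0230)² = 0.000528
δn/n = √(0.0105) = 0.103

10.3%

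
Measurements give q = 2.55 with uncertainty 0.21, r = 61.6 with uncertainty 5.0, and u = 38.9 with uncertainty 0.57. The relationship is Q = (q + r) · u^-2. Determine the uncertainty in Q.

Let w = q + r = 64.2. δw = √(δq² + δr²) = √(0.0441 + 25.0) = 5.00, so δw/w = 0.0780.
Q is then a monomial in w, u:
δQ/Q = √((δw/w)² + (-2·δu/u)²) = √(0.00609 + 0.000859) = 0.0833
Q = 0.0424, so δQ = 0.0833 × 0.0424 = 0.00353.

0.00353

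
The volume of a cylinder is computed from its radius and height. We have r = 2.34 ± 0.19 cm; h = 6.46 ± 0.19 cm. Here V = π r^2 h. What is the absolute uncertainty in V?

Since V is a product/quotient, work with relative uncertainties:
  (2·δr/r)² = (2×0.0812)² = 0.0264;  (1·δh/h)² = (1×0.0294)² = 0.000865
δV/V = √(0.0272) = 0.165
V = 111 cm^3, so δV = 0.165 × 111 = 18.3 cm^3.

18.3 cm^3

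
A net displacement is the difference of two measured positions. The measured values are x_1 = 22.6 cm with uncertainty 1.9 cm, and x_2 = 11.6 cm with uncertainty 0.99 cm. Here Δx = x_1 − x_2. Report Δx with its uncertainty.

For a sum/difference, combine absolute errors in quadrature:
  (δx_1)² = 3.61;  (δx_2)² = 0.980
δΔx = √(4.59) = 2.14 cm
Δx = 11.0 cm.

11.0 ± 2.14 cm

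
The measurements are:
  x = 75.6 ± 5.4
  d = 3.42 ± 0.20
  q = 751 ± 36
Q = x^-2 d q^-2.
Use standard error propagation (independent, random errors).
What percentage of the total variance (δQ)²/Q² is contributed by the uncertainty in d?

(δQ/Q)² = (-2·δx/x)² + (1·δd/d)² + (-2·δq/q)²
  x term: (-2×0.0714)² = 0.0204
  d term: (1×0.0585)² = 0.00342
  q term: (-2×0.0479)² = 0.00919
Total = 0.0330. Share from d = 0.00342/0.0330 = 0.104.

10.4%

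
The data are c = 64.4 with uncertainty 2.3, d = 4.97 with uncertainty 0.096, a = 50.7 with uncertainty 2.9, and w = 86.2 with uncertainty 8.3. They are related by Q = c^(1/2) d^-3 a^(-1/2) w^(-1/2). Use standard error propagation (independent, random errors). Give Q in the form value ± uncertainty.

For a monomial Q ∝ c^(1/2), d^-3, a^(-1/2), w^(-1/2), fractional errors add in quadrature:
  (½·δc/c)² = (0.5×0.0357)² = 0.000319;  (-3·δd/d)² = (-3×0.0193)² = 0.00336;  (−½·δa/a)² = (-0.5×0.0572)² = 0.000818;  (−½·δw/w)² = (-0.5×0.0963)² = 0.00232
δQ/Q = √(0.00681) = 0.0825
Q = 0.000989, so δQ = 0.0825 × 0.000989 = 8.16e-05.

(9.89 ± 0.816) × 10^-4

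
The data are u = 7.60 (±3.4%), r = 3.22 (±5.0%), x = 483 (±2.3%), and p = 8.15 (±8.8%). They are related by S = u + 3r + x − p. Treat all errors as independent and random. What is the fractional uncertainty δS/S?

0.0226

Sums and differences: (δS)² = Σ (cᵢ δxᵢ)².
  (δu)² = 0.0668;  (3·δr)² = 0.233;  (δx)² = 123;  (δp)² = 0.514
δS = √(124) = 11.1
S = 492, so δS/S = 11.1/492 = 0.0226.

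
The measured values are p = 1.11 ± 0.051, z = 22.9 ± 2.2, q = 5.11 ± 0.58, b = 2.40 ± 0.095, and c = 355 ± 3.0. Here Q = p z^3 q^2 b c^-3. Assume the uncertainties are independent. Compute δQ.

Products/powers → add relative errors in quadrature, weighted by exponent:
  (1·δp/p)² = (1×0.0459)² = 0.00211;  (3·δz/z)² = (3×0.0961)² = 0.0831;  (2·δq/q)² = (2×0.114)² = 0.0515;  (1·δb/b)² = (1×0.0396)² = 0.00157;  (-3·δc/c)² = (-3×0.00845)² = 0.000643
δQ/Q = √(0.139) = 0.373
Q = 0.0187, so δQ = 0.373 × 0.0187 = 0.00696.

0.00696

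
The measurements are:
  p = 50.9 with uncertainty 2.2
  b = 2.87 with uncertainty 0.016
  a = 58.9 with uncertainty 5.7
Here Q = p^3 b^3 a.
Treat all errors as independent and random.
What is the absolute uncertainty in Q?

Q is a product of powers, so relative uncertainties combine in quadrature:
  (3·δp/p)² = (3×0.0432)² = 0.0168;  (3·δb/b)² = (3×0.00557)² = 0.000280;  (1·δa/a)² = (1×0.0968)² = 0.00937
δQ/Q = √(0.0265) = 0.163
Q = 1.84e+08, so δQ = 0.163 × 1.84e+08 = 2.99e+07.

2.99e+07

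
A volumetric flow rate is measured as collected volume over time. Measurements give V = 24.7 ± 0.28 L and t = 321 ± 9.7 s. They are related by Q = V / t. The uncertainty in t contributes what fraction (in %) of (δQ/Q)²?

(δQ/Q)² = (1·δV/V)² + (-1·δt/t)²
  V term: (1×0.0113)² = 0.000129
  t term: (-1×0.0302)² = 0.000913
Total = 0.00104. Share from t = 0.000913/0.00104 = 0.877.

87.7%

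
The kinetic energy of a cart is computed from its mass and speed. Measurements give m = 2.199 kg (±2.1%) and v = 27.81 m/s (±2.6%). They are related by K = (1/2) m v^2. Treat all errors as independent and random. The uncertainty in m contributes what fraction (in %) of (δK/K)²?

14.0%

(δK/K)² = (1·δm/m)² + (2·δv/v)²
  m term: (1×0.0210)² = 0.000441
  v term: (2×0.0260)² = 0.00270
Total = 0.00315. Share from m = 0.000441/0.00315 = 0.140.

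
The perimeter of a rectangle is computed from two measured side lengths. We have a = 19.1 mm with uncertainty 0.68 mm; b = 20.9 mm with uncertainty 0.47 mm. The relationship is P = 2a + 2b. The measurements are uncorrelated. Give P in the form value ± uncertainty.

80.0 ± 1.65 mm

Absolute uncertainties add in quadrature for a linear combination:
  (2·δa)² = 1.85;  (2·δb)² = 0.884
δP = √(2.73) = 1.65 mm
P = 80.0 mm.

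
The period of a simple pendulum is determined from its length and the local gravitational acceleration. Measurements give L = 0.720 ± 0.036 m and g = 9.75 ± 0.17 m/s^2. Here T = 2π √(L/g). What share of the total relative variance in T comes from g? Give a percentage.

(δT/T)² = (½·δL/L)² + (−½·δg/g)²
  L term: (0.5×0.0500)² = 0.000625
  g term: (-0.5×0.0174)² = 7.6e-05
Total = 0.000701. Share from g = 7.6e-05/0.000701 = 0.108.

10.8%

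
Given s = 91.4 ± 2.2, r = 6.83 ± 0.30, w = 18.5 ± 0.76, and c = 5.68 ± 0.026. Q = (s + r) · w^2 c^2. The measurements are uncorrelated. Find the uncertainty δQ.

93000

Let u = s + r = 98.2. δu = √(δs² + δr²) = √(4.84 + 0.0900) = 2.22, so δu/u = 0.0226.
Q is then a monomial in u, w, c:
δQ/Q = √((δu/u)² + (2·δw/w)² + (2·δc/c)²) = √(0.000511 + 0.00675 + 8.38e-05) = 0.0857
Q = 1.08e+06, so δQ = 0.0857 × 1.08e+06 = 93000.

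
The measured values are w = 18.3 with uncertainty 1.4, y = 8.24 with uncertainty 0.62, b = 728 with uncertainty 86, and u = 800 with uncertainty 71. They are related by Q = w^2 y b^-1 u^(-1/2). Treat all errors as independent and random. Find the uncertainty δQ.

For a monomial Q ∝ w^2, y, b^-1, u^(-1/2), fractional errors add in quadrature:
  (2·δw/w)² = (2×0.0765)² = 0.0234;  (1·δy/y)² = (1×0.0752)² = 0.00566;  (-1·δb/b)² = (-1×0.118)² = 0.0140;  (−½·δu/u)² = (-0.5×0.0887)² = 0.00197
δQ/Q = √(0.0450) = 0.212
Q = 0.134, so δQ = 0.212 × 0.134 = 0.0284.

0.0284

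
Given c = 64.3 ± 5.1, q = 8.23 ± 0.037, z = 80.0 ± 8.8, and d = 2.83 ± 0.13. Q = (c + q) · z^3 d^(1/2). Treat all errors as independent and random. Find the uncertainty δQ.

Let u = c + q = 72.5. δu = √(δc² + δq²) = √(26.0 + 0.00137) = 5.10, so δu/u = 0.0703.
Q is then a monomial in u, z, d:
δQ/Q = √((δu/u)² + (3·δz/z)² + (½·δd/d)²) = √(0.00494 + 0.109 + 0.000528) = 0.338
Q = 6.25e+07, so δQ = 0.338 × 6.25e+07 = 2.11e+07.

2.11e+07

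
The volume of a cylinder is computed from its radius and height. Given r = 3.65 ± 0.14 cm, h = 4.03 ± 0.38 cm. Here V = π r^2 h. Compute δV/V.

Since V is a product/quotient, work with relative uncertainties:
  (2·δr/r)² = (2×0.0384)² = 0.00588;  (1·δh/h)² = (1×0.0943)² = 0.00889
δV/V = √(0.0148) = 0.122

0.122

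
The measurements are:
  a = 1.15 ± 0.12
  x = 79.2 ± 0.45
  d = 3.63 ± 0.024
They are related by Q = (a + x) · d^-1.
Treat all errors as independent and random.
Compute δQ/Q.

0.00879

Let u = a + x = 80.4. δu = √(δa² + δx²) = √(0.0144 + 0.203) = 0.466, so δu/u = 0.00580.
Q is then a monomial in u, d:
δQ/Q = √((δu/u)² + (-1·δd/d)²) = √(3.36e-05 + 4.37e-05) = 0.00879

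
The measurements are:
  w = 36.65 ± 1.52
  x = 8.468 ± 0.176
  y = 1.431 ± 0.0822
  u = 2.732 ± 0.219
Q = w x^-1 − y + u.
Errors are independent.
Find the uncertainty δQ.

0.308

Let p = w·x^-1 = 4.328. δp/p = √((1·δw/w)² + (-1·δx/x)²) = √(0.00172 + 0.000432) = 0.0464, so δp = 0.201.
Q = p − y + u: δQ = √(δp² + δy² + δu²) = √(0.0403 + 0.00676 + 0.0480) = 0.308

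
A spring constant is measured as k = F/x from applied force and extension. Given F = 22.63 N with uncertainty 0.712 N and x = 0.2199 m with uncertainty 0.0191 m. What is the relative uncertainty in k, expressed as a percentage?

9.24%

Products/powers → add relative errors in quadrature, weighted by exponent:
  (1·δF/F)² = (1×0.0315)² = 0.000990;  (-1·δx/x)² = (-1×0.0869)² = 0.00754
δk/k = √(0.00853) = 0.0924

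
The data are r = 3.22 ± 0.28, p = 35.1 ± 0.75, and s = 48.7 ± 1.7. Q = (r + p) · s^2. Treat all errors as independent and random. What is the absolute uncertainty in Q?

6620

Let u = r + p = 38.3. δu = √(δr² + δp²) = √(0.0784 + 0.562) = 0.801, so δu/u = 0.0209.
Q is then a monomial in u, s:
δQ/Q = √((δu/u)² + (2·δs/s)²) = √(0.000436 + 0.00487) = 0.0729
Q = 90900, so δQ = 0.0729 × 90900 = 6620.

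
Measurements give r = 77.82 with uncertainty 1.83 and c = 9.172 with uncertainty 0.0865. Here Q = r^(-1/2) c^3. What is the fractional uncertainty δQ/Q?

0.0306

Q is a product of powers, so relative uncertainties combine in quadrature:
  (−½·δr/r)² = (-0.5×0.0235)² = 0.000138;  (3·δc/c)² = (3×0.00943)² = 0.000800
δQ/Q = √(0.000939) = 0.0306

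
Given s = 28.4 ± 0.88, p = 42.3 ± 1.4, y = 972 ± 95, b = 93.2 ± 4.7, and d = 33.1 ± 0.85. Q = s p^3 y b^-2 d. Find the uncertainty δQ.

Relative error in a monomial: (δQ/Q)² = Σ (nᵢ · δxᵢ/xᵢ)².
  (1·δs/s)² = (1×0.0310)² = 0.000960;  (3·δp/p)² = (3×0.0331)² = 0.00986;  (1·δy/y)² = (1×0.0977)² = 0.00955;  (-2·δb/b)² = (-2×0.0504)² = 0.0102;  (1·δd/d)² = (1×0.0257)² = 0.000659
δQ/Q = √(0.0312) = 0.177
Q = 7.96e+06, so δQ = 0.177 × 7.96e+06 = 1.41e+06.

1.41e+06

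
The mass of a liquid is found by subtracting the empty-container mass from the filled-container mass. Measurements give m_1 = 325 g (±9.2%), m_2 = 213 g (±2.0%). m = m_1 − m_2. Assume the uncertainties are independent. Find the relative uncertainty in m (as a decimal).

0.270

Sums and differences: (δm)² = Σ (cᵢ δxᵢ)².
  (δm_1)² = 894;  (δm_2)² = 18.1
δm = √(912) = 30.2 g
m = 112 g, so δm/m = 30.2/112 = 0.270.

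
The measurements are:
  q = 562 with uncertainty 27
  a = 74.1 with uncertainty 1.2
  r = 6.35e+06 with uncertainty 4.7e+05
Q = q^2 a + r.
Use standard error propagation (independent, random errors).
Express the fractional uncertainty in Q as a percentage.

7.83%

Let p = q^2·a = 2.34e+07. δp/p = √((2·δq/q)² + (1·δa/a)²) = √(0.00923 + 0.000262) = 0.0974, so δp = 2.28e+06.
Q = p + r: δQ = √(δp² + δr²) = √(5.2e+12 + 2.21e+11) = 2.33e+06
Q = 2.98e+07, so δQ/Q = 2.33e+06/2.98e+07 = 0.0783.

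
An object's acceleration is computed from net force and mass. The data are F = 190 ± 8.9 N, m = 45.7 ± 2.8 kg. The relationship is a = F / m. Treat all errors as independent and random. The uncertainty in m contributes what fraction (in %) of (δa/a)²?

63.1%

(δa/a)² = (1·δF/F)² + (-1·δm/m)²
  F term: (1×0.0468)² = 0.00219
  m term: (-1×0.0613)² = 0.00375
Total = 0.00595. Share from m = 0.00375/0.00595 = 0.631.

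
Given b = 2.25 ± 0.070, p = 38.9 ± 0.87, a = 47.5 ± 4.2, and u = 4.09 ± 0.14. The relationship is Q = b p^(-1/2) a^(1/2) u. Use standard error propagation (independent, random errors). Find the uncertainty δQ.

Q is a product of powers, so relative uncertainties combine in quadrature:
  (1·δb/b)² = (1×0.0311)² = 0.000968;  (−½·δp/p)² = (-0.5×0.0224)² = 0.000125;  (½·δa/a)² = (0.5×0.0884)² = 0.00195;  (1·δu/u)² = (1×0.0342)² = 0.00117
δQ/Q = √(0.00422) = 0.0650
Q = 10.2, so δQ = 0.0650 × 10.2 = 0.661.

0.661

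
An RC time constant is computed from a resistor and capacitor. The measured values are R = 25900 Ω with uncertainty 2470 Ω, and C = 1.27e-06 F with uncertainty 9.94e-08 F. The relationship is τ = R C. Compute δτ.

Products/powers → add relative errors in quadrature, weighted by exponent:
  (1·δR/R)² = (1×0.0954)² = 0.00909;  (1·δC/C)² = (1×0.0783)² = 0.00613
δτ/τ = √(0.0152) = 0.123
τ = 0.03289 s, so δτ = 0.123 × 0.03289 = 0.00406 s.

0.00406 s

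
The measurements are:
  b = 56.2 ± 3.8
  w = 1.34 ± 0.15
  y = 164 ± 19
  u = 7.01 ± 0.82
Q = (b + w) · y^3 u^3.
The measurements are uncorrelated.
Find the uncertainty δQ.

4.36e+10

Let h = b + w = 57.5. δh = √(δb² + δw²) = √(14.4 + 0.0225) = 3.80, so δh/h = 0.0661.
Q is then a monomial in h, y, u:
δQ/Q = √((δh/h)² + (3·δy/y)² + (3·δu/u)²) = √(0.00437 + 0.121 + 0.123) = 0.498
Q = 8.74e+10, so δQ = 0.498 × 8.74e+10 = 4.36e+10.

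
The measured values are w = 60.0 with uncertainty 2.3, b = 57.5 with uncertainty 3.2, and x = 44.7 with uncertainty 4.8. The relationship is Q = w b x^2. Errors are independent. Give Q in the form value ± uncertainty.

(6.89 ± 1.55) × 10^6

For a monomial Q ∝ w, b, x^2, fractional errors add in quadrature:
  (1·δw/w)² = (1×0.0383)² = 0.00147;  (1·δb/b)² = (1×0.0557)² = 0.00310;  (2·δx/x)² = (2×0.107)² = 0.0461
δQ/Q = √(0.0507) = 0.225
Q = 6.89e+06, so δQ = 0.225 × 6.89e+06 = 1.55e+06.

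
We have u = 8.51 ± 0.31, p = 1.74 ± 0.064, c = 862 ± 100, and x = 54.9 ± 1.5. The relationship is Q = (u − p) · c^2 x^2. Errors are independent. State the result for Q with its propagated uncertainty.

(1.52 ± 0.368) × 10^10

Let w = u − p = 6.77. δw = √(δu² + δp²) = √(0.0961 + 0.00410) = 0.317, so δw/w = 0.0468.
Q is then a monomial in w, c, x:
δQ/Q = √((δw/w)² + (2·δc/c)² + (2·δx/x)²) = √(0.00219 + 0.0538 + 0.00299) = 0.243
Q = 1.52e+10, so δQ = 0.243 × 1.52e+10 = 3.68e+09.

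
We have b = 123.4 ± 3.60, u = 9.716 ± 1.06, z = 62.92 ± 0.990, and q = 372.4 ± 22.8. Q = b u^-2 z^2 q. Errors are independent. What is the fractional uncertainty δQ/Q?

Each factor contributes (exponent × relative error)² to (δQ/Q)²:
  (1·δb/b)² = (1×0.0292)² = 0.000851;  (-2·δu/u)² = (-2×0.109)² = 0.0476;  (2·δz/z)² = (2×0.0157)² = 0.000990;  (1·δq/q)² = (1×0.0612)² = 0.00375
δQ/Q = √(0.0532) = 0.231

0.231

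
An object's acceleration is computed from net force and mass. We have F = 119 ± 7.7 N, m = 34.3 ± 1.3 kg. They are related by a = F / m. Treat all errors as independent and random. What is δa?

0.260 m/s^2

Products/powers → add relative errors in quadrature, weighted by exponent:
  (1·δF/F)² = (1×0.0647)² = 0.00419;  (-1·δm/m)² = (-1×0.0379)² = 0.00144
δa/a = √(0.00562) = 0.0750
a = 3.47 m/s^2, so δa = 0.0750 × 3.47 = 0.260 m/s^2.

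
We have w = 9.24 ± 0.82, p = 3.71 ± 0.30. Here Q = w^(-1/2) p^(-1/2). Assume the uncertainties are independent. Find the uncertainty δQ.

0.0103

Relative error in a monomial: (δQ/Q)² = Σ (nᵢ · δxᵢ/xᵢ)².
  (−½·δw/w)² = (-0.5×0.0887)² = 0.00197;  (−½·δp/p)² = (-0.5×0.0809)² = 0.00163
δQ/Q = √(0.00360) = 0.0600
Q = 0.171, so δQ = 0.0600 × 0.171 = 0.0103.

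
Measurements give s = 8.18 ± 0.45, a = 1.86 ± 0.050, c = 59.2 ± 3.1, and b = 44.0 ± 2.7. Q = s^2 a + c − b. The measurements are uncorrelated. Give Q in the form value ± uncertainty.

140 ± 14.7

Let p = s^2·a = 124. δp/p = √((2·δs/s)² + (1·δa/a)²) = √(0.0121 + 0.000723) = 0.113, so δp = 14.1.
Q = p + c − b: δQ = √(δp² + δc² + δb²) = √(199 + 9.61 + 7.29) = 14.7
Q = 140.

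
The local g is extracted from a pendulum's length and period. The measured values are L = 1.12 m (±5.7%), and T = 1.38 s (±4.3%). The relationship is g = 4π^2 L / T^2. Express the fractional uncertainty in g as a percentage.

Relative error in a monomial: (δg/g)² = Σ (nᵢ · δxᵢ/xᵢ)².
  (1·δL/L)² = (1×0.0570)² = 0.00325;  (-2·δT/T)² = (-2×0.0430)² = 0.00740
δg/g = √(0.0106) = 0.103

10.3%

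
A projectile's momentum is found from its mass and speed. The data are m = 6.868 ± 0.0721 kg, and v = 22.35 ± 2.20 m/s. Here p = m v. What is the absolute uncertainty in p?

Relative error in a monomial: (δp/p)² = Σ (nᵢ · δxᵢ/xᵢ)².
  (1·δm/m)² = (1×0.0105)² = 0.000110;  (1·δv/v)² = (1×0.0984)² = 0.00969
δp/p = √(0.00980) = 0.0990
p = 153.5 kg·m/s, so δp = 0.0990 × 153.5 = 15.2 kg·m/s.

15.2 kg·m/s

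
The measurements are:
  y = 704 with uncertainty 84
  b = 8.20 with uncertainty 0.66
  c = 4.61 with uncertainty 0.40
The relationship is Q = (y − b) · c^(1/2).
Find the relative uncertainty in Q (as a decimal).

Let u = y − b = 696. δu = √(δy² + δb²) = √(7060 + 0.436) = 84.0, so δu/u = 0.121.
Q is then a monomial in u, c:
δQ/Q = √((δu/u)² + (½·δc/c)²) = √(0.0146 + 0.00188) = 0.128

0.128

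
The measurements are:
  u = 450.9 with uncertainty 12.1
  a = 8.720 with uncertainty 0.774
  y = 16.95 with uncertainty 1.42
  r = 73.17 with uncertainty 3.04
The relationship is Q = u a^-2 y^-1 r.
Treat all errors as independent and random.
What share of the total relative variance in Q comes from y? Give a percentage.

17.1%

(δQ/Q)² = (1·δu/u)² + (-2·δa/a)² + (-1·δy/y)² + (1·δr/r)²
  u term: (1×0.0268)² = 0.000720
  a term: (-2×0.0888)² = 0.0315
  y term: (-1×0.0838)² = 0.00702
  r term: (1×0.0415)² = 0.00173
Total = 0.0410. Share from y = 0.00702/0.0410 = 0.171.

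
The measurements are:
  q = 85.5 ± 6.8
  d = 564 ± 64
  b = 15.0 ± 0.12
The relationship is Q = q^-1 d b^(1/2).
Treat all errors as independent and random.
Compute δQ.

3.54

Since Q is a product/quotient, work with relative uncertainties:
  (-1·δq/q)² = (-1×0.0795)² = 0.00633;  (1·δd/d)² = (1×0.113)² = 0.0129;  (½·δb/b)² = (0.5×0.00800)² = 1.6e-05
δQ/Q = √(0.0192) = 0.139
Q = 25.5, so δQ = 0.139 × 25.5 = 3.54.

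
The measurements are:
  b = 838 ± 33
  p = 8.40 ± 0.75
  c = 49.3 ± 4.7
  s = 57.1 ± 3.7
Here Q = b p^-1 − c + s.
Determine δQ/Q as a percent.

Let w = b·p^-1 = 99.8. δw/w = √((1·δb/b)² + (-1·δp/p)²) = √(0.00155 + 0.00797) = 0.0976, so δw = 9.74.
Q = w − c + s: δQ = √(δw² + δc² + δs²) = √(94.8 + 22.1 + 13.7) = 11.4
Q = 108, so δQ/Q = 11.4/108 = 0.106.

10.6%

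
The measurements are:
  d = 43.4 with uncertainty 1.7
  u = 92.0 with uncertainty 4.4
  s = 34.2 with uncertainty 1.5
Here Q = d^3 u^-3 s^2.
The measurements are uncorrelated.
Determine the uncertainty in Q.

25.2

Products/powers → add relative errors in quadrature, weighted by exponent:
  (3·δd/d)² = (3×0.0392)² = 0.0138;  (-3·δu/u)² = (-3×0.0478)² = 0.0206;  (2·δs/s)² = (2×0.0439)² = 0.00769
δQ/Q = √(0.0421) = 0.205
Q = 123, so δQ = 0.205 × 123 = 25.2.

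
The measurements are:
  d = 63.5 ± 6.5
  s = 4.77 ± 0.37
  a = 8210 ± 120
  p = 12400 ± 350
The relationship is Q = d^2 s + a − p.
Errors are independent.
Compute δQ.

Let w = d^2·s = 19200. δw/w = √((2·δd/d)² + (1·δs/s)²) = √(0.0419 + 0.00602) = 0.219, so δw = 4210.
Q = w + a − p: δQ = √(δw² + δa² + δp²) = √(1.77e+07 + 14400 + 1.22e+05) = 4230

4230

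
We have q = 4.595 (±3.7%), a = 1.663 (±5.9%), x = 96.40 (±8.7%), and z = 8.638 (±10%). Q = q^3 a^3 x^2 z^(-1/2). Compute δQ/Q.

0.276

Q is a product of powers, so relative uncertainties combine in quadrature:
  (3·δq/q)² = (3×0.0370)² = 0.0123;  (3·δa/a)² = (3×0.0590)² = 0.0313;  (2·δx/x)² = (2×0.0870)² = 0.0303;  (−½·δz/z)² = (-0.5×0.100)² = 0.00250
δQ/Q = √(0.0764) = 0.276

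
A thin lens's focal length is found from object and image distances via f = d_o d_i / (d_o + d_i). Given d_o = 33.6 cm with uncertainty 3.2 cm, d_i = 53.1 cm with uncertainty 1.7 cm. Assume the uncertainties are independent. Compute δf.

∂f/∂d_o = (d_i/(d_o+d_i))² = 0.375;  ∂f/∂d_i = (d_o/(d_o+d_i))² = 0.150
δf = √((∂f/∂d_o · δd_o)² + (∂f/∂d_i · δd_i)²) = √(1.44 + 0.0652) = 1.23 cm

1.23 cm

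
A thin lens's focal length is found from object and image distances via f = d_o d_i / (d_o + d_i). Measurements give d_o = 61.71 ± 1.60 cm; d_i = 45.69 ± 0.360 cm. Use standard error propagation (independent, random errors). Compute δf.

∂f/∂d_o = (d_i/(d_o+d_i))² = 0.181;  ∂f/∂d_i = (d_o/(d_o+d_i))² = 0.330
δf = √((∂f/∂d_o · δd_o)² + (∂f/∂d_i · δd_i)²) = √(0.0839 + 0.0141) = 0.313 cm

0.313 cm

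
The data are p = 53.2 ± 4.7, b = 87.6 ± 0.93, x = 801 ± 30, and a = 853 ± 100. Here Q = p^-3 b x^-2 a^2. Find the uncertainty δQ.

0.000239

Q is a product of powers, so relative uncertainties combine in quadrature:
  (-3·δp/p)² = (-3×0.0883)² = 0.0702;  (1·δb/b)² = (1×0.0106)² = 0.000113;  (-2·δx/x)² = (-2×0.0375)² = 0.00561;  (2·δa/a)² = (2×0.117)² = 0.0550
δQ/Q = √(0.131) = 0.362
Q = 0.000660, so δQ = 0.362 × 0.000660 = 0.000239.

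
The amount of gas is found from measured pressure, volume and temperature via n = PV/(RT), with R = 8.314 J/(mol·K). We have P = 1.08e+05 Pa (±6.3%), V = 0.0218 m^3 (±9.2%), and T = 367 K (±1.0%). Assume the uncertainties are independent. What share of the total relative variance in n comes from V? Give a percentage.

(δn/n)² = (1·δP/P)² + (1·δV/V)² + (-1·δT/T)²
  P term: (1×0.0630)² = 0.00397
  V term: (1×0.0920)² = 0.00846
  T term: (-1×0.0100)² = 0.000100
Total = 0.0125. Share from V = 0.00846/0.0125 = 0.675.

67.5%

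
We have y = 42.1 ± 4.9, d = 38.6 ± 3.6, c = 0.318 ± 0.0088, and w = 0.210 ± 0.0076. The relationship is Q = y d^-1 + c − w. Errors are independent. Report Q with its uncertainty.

Let p = y·d^-1 = 1.09. δp/p = √((1·δy/y)² + (-1·δd/d)²) = √(0.0135 + 0.00870) = 0.149, so δp = 0.163.
Q = p + c − w: δQ = √(δp² + δc² + δw²) = √(0.0265 + 7.74e-05 + 5.78e-05) = 0.163
Q = 1.20.

1.20 ± 0.163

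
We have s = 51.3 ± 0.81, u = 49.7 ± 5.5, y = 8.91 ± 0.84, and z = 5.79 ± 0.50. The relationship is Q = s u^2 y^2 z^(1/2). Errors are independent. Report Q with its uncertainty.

Products/powers → add relative errors in quadrature, weighted by exponent:
  (1·δs/s)² = (1×0.0158)² = 0.000249;  (2·δu/u)² = (2×0.111)² = 0.0490;  (2·δy/y)² = (2×0.0943)² = 0.0356;  (½·δz/z)² = (0.5×0.0864)² = 0.00186
δQ/Q = √(0.0867) = 0.294
Q = 2.42e+07, so δQ = 0.294 × 2.42e+07 = 7.13e+06.

(2.42 ± 0.713) × 10^7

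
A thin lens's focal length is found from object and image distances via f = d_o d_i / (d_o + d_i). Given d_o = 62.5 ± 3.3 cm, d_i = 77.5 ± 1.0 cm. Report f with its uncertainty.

34.6 ± 1.03 cm

∂f/∂d_o = (d_i/(d_o+d_i))² = 0.306;  ∂f/∂d_i = (d_o/(d_o+d_i))² = 0.199
δf = √((∂f/∂d_o · δd_o)² + (∂f/∂d_i · δd_i)²) = √(1.02 + 0.0397) = 1.03 cm
f = 34.6 cm.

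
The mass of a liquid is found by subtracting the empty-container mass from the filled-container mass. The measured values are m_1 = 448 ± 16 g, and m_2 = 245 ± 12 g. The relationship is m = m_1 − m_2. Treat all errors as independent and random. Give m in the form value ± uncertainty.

Absolute uncertainties add in quadrature for a linear combination:
  (δm_1)² = 256;  (δm_2)² = 144
δm = √(400) = 20.0 g
m = 203 g.

203 ± 20.0 g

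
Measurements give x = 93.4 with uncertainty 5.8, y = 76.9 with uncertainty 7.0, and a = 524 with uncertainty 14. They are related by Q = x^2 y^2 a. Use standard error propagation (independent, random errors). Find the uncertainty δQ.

For a monomial Q ∝ x^2, y^2, a, fractional errors add in quadrature:
  (2·δx/x)² = (2×0.0621)² = 0.0154;  (2·δy/y)² = (2×0.0910)² = 0.0331;  (1·δa/a)² = (1×0.0267)² = 0.000714
δQ/Q = √(0.0493) = 0.222
Q = 2.7e+10, so δQ = 0.222 × 2.7e+10 = 6e+09.

6e+09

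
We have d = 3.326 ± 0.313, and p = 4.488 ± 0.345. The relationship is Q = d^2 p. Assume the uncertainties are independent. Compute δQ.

10.1

Relative error in a monomial: (δQ/Q)² = Σ (nᵢ · δxᵢ/xᵢ)².
  (2·δd/d)² = (2×0.0941)² = 0.0354;  (1·δp/p)² = (1×0.0769)² = 0.00591
δQ/Q = √(0.0413) = 0.203
Q = 49.65, so δQ = 0.203 × 49.65 = 10.1.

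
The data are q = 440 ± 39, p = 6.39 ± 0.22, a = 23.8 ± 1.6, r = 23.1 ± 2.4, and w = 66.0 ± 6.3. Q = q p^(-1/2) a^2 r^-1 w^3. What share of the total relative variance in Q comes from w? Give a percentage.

(δQ/Q)² = (1·δq/q)² + (−½·δp/p)² + (2·δa/a)² + (-1·δr/r)² + (3·δw/w)²
  q term: (1×0.0886)² = 0.00786
  p term: (-0.5×0.0344)² = 0.000296
  a term: (2×0.0672)² = 0.0181
  r term: (-1×0.104)² = 0.0108
  w term: (3×0.0955)² = 0.0820
Total = 0.119. Share from w = 0.0820/0.119 = 0.689.

68.9%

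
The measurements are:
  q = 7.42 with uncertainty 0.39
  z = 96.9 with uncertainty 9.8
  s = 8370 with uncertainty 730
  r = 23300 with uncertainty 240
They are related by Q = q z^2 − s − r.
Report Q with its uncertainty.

Let p = q·z^2 = 69700. δp/p = √((1·δq/q)² + (2·δz/z)²) = √(0.00276 + 0.0409) = 0.209, so δp = 14600.
Q = p − s − r: δQ = √(δp² + δs² + δr²) = √(2.12e+08 + 5.33e+05 + 57600) = 14600
Q = 38000.

38000 ± 14600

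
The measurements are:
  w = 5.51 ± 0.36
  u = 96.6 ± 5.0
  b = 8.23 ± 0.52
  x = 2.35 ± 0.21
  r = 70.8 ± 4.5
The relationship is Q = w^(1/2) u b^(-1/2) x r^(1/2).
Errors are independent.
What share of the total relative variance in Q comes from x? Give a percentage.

(δQ/Q)² = (½·δw/w)² + (1·δu/u)² + (−½·δb/b)² + (1·δx/x)² + (½·δr/r)²
  w term: (0.5×0.0653)² = 0.00107
  u term: (1×0.0518)² = 0.00268
  b term: (-0.5×0.0632)² = 0.000998
  x term: (1×0.0894)² = 0.00799
  r term: (0.5×0.0636)² = 0.00101
Total = 0.0137. Share from x = 0.00799/0.0137 = 0.581.

58.1%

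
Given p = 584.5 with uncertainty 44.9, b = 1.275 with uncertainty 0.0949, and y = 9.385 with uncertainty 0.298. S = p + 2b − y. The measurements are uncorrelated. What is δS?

44.9

Sums and differences: (δS)² = Σ (cᵢ δxᵢ)².
  (δp)² = 2020;  (2·δb)² = 0.0360;  (δy)² = 0.0888
δS = √(2020) = 44.9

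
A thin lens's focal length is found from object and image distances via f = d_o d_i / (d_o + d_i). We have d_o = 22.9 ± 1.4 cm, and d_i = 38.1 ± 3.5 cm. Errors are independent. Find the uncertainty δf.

∂f/∂d_o = (d_i/(d_o+d_i))² = 0.390;  ∂f/∂d_i = (d_o/(d_o+d_i))² = 0.141
δf = √((∂f/∂d_o · δd_o)² + (∂f/∂d_i · δd_i)²) = √(0.298 + 0.243) = 0.736 cm

0.736 cm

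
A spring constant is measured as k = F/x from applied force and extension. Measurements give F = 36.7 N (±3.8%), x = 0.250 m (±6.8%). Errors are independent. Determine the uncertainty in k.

11.4 N/m

k is a product of powers, so relative uncertainties combine in quadrature:
  (1·δF/F)² = (1×0.0380)² = 0.00144;  (-1·δx/x)² = (-1×0.0680)² = 0.00462
δk/k = √(0.00607) = 0.0779
k = 147 N/m, so δk = 0.0779 × 147 = 11.4 N/m.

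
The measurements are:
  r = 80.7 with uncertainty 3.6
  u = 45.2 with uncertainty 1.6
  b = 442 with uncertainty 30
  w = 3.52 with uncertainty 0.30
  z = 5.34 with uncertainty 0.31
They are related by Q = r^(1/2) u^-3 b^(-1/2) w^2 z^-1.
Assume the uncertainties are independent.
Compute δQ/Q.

Since Q is a product/quotient, work with relative uncertainties:
  (½·δr/r)² = (0.5×0.0446)² = 0.000498;  (-3·δu/u)² = (-3×0.0354)² = 0.0113;  (−½·δb/b)² = (-0.5×0.0679)² = 0.00115;  (2·δw/w)² = (2×0.0852)² = 0.0291;  (-1·δz/z)² = (-1×0.0581)² = 0.00337
δQ/Q = √(0.0454) = 0.213

0.213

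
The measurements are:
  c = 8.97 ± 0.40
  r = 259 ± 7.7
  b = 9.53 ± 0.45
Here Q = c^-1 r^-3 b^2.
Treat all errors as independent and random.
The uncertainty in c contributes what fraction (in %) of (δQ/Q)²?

10.5%

(δQ/Q)² = (-1·δc/c)² + (-3·δr/r)² + (2·δb/b)²
  c term: (-1×0.0446)² = 0.00199
  r term: (-3×0.0297)² = 0.00795
  b term: (2×0.0472)² = 0.00892
Total = 0.0189. Share from c = 0.00199/0.0189 = 0.105.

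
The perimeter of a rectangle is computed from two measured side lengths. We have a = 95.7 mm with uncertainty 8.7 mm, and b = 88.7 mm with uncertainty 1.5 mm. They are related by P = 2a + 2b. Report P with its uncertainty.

369 ± 17.7 mm

For a sum/difference, combine absolute errors in quadrature:
  (2·δa)² = 303;  (2·δb)² = 9.00
δP = √(312) = 17.7 mm
P = 369 mm.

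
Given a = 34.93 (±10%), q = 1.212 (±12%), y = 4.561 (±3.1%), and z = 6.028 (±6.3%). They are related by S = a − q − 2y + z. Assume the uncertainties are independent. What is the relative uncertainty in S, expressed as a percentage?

11.5%

For a sum/difference, combine absolute errors in quadrature:
  (δa)² = 12.2;  (δq)² = 0.0212;  (2·δy)² = 0.0800;  (δz)² = 0.144
δS = √(12.4) = 3.53
S = 30.62, so δS/S = 3.53/30.62 = 0.115.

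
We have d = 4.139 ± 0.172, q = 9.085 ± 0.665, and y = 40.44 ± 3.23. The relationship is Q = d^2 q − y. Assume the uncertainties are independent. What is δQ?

17.5

Let p = d^2·q = 155.6. δp/p = √((2·δd/d)² + (1·δq/q)²) = √(0.00691 + 0.00536) = 0.111, so δp = 17.2.
Q = p − y: δQ = √(δp² + δy²) = √(297 + 10.4) = 17.5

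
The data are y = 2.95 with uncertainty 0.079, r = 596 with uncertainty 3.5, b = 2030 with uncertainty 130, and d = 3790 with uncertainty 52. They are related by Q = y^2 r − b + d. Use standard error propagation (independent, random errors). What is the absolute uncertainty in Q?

Let p = y^2·r = 5190. δp/p = √((2·δy/y)² + (1·δr/r)²) = √(0.00287 + 3.45e-05) = 0.0539, so δp = 279.
Q = p − b + d: δQ = √(δp² + δb² + δd²) = √(78100 + 16900 + 2700) = 313

313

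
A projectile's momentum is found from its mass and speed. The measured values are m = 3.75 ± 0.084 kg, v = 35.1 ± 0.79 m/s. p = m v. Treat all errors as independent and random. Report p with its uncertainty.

Each factor contributes (exponent × relative error)² to (δp/p)²:
  (1·δm/m)² = (1×0.0224)² = 0.000502;  (1·δv/v)² = (1×0.0225)² = 0.000507
δp/p = √(0.00101) = 0.0318
p = 132 kg·m/s, so δp = 0.0318 × 132 = 4.18 kg·m/s.

132 ± 4.18 kg·m/s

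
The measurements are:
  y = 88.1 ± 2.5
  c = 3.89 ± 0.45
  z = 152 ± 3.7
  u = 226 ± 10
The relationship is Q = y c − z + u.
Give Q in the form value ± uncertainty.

Let p = y·c = 343. δp/p = √((1·δy/y)² + (1·δc/c)²) = √(0.000805 + 0.0134) = 0.119, so δp = 40.8.
Q = p − z + u: δQ = √(δp² + δz² + δu²) = √(1670 + 13.7 + 100) = 42.2
Q = 417.

417 ± 42.2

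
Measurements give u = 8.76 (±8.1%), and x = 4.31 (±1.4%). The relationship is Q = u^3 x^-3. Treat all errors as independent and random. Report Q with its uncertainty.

Relative error in a monomial: (δQ/Q)² = Σ (nᵢ · δxᵢ/xᵢ)².
  (3·δu/u)² = (3×0.0810)² = 0.0590;  (-3·δx/x)² = (-3×0.0140)² = 0.00176
δQ/Q = √(0.0608) = 0.247
Q = 8.40, so δQ = 0.247 × 8.40 = 2.07.

8.40 ± 2.07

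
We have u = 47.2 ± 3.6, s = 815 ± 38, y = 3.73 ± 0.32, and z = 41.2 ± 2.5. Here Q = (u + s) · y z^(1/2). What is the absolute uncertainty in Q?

2090

Let w = u + s = 862. δw = √(δu² + δs²) = √(13.0 + 1440) = 38.2, so δw/w = 0.0443.
Q is then a monomial in w, y, z:
δQ/Q = √((δw/w)² + (1·δy/y)² + (½·δz/z)²) = √(0.00196 + 0.00736 + 0.000921) = 0.101
Q = 20600, so δQ = 0.101 × 20600 = 2090.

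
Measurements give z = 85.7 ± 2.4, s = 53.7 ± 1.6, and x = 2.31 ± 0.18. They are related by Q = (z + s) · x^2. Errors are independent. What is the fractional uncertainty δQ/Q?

Let u = z + s = 139. δu = √(δz² + δs²) = √(5.76 + 2.56) = 2.88, so δu/u = 0.0207.
Q is then a monomial in u, x:
δQ/Q = √((δu/u)² + (2·δx/x)²) = √(0.000428 + 0.0243) = 0.157

0.157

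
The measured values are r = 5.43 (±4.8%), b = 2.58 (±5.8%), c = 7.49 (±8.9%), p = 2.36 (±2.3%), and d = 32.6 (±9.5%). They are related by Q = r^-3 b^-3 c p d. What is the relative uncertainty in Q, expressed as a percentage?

26.2%

For a monomial Q ∝ r^-3, b^-3, c, p, d, fractional errors add in quadrature:
  (-3·δr/r)² = (-3×0.0480)² = 0.0207;  (-3·δb/b)² = (-3×0.0580)² = 0.0303;  (1·δc/c)² = (1×0.0890)² = 0.00792;  (1·δp/p)² = (1×0.0230)² = 0.000529;  (1·δd/d)² = (1×0.0950)² = 0.00903
δQ/Q = √(0.0685) = 0.262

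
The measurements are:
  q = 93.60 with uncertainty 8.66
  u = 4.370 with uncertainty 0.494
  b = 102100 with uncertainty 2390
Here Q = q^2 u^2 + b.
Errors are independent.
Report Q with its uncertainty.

269400 ± 48900

Let p = q^2·u^2 = 167300. δp/p = √((2·δq/q)² + (2·δu/u)²) = √(0.0342 + 0.0511) = 0.292, so δp = 48900.
Q = p + b: δQ = √(δp² + δb²) = √(2.39e+09 + 5.71e+06) = 48900
Q = 269400.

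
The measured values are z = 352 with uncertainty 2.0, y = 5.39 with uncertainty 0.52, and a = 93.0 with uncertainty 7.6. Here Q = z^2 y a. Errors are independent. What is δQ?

For a monomial Q ∝ z^2, y, a, fractional errors add in quadrature:
  (2·δz/z)² = (2×0.00568)² = 0.000129;  (1·δy/y)² = (1×0.0965)² = 0.00931;  (1·δa/a)² = (1×0.0817)² = 0.00668
δQ/Q = √(0.0161) = 0.127
Q = 6.21e+07, so δQ = 0.127 × 6.21e+07 = 7.88e+06.

7.88e+06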